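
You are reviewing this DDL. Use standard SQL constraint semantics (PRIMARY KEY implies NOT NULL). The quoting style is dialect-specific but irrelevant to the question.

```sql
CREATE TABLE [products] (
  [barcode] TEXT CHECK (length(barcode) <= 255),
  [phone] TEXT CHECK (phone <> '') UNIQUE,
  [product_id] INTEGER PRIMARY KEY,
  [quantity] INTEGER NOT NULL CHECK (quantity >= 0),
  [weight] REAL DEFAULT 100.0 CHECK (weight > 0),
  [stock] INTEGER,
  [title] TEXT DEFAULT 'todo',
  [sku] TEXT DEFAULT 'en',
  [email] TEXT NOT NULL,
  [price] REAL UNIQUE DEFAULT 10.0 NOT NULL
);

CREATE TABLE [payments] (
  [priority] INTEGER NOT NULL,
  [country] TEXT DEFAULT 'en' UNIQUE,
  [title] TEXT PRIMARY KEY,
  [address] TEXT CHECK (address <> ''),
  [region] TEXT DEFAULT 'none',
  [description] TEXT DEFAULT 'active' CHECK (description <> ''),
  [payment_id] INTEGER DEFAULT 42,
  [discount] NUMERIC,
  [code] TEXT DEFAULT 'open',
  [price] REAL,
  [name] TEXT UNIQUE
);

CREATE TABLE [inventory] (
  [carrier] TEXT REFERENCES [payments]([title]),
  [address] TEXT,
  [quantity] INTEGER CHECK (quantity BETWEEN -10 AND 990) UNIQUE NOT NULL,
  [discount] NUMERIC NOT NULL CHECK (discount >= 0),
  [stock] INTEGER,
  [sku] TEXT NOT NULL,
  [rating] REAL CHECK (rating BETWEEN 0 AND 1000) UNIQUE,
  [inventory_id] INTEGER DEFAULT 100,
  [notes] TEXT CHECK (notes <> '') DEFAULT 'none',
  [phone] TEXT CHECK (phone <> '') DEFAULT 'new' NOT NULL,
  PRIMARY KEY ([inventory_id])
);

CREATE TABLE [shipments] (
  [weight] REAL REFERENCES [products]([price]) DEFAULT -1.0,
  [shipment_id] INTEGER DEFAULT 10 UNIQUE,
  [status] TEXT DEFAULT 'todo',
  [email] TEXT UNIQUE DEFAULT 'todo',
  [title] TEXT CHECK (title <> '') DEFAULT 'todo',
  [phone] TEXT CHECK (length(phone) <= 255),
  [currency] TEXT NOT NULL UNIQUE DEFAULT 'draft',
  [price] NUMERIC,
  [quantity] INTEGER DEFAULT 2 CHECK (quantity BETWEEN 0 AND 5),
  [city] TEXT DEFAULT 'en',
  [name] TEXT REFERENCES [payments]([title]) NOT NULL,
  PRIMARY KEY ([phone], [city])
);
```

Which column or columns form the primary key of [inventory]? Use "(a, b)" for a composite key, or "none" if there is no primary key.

inventory_id

inventory_id is declared PRIMARY KEY as a table-level PRIMARY KEY clause.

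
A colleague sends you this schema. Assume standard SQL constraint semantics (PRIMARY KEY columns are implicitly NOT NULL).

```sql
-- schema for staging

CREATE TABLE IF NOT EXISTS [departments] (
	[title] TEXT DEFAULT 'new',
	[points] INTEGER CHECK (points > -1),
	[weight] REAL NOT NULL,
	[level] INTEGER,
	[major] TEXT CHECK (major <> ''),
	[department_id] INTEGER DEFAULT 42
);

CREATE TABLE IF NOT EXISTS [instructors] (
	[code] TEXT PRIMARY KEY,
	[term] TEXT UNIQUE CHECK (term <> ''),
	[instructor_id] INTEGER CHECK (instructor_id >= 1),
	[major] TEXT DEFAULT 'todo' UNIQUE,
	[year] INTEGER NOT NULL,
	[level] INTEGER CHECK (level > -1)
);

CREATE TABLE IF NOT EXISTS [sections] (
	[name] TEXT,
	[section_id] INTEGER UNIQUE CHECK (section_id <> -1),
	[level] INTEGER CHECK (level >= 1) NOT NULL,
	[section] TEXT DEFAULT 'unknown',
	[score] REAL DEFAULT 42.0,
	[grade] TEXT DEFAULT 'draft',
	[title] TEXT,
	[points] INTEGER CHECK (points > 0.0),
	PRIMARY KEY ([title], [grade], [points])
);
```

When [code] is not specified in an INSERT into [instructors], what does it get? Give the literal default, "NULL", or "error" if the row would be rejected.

error

code has no DEFAULT clause.
Omitting it would insert NULL, but it is part of the PRIMARY KEY, so the INSERT fails.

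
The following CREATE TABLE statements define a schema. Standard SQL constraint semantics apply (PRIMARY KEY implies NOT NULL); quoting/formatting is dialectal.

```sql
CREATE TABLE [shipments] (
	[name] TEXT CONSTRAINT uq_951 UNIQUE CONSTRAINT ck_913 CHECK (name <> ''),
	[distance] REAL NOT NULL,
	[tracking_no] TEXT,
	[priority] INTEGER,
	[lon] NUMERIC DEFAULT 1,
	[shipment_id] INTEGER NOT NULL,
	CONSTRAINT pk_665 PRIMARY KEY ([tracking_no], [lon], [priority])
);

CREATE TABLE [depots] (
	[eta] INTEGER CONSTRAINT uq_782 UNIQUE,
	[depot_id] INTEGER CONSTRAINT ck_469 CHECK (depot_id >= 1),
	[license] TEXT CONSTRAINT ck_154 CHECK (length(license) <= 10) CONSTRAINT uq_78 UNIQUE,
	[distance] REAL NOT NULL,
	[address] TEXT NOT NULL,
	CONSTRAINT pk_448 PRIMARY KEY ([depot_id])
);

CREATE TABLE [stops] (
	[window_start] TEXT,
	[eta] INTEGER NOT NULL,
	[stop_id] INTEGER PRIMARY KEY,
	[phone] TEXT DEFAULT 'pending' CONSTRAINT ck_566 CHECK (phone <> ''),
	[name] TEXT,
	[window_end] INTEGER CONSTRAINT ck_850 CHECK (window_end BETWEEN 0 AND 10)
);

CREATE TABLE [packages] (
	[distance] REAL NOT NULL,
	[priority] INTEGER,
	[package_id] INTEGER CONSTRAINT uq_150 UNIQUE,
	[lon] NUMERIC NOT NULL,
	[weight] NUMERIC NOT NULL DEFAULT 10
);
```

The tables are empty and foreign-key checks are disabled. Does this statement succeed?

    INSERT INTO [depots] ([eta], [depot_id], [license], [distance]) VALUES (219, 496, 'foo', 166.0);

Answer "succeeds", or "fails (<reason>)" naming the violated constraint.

address is omitted from the column list and has no DEFAULT, so it would receive NULL.
But address is declared NOT NULL.

fails (NOT NULL on address)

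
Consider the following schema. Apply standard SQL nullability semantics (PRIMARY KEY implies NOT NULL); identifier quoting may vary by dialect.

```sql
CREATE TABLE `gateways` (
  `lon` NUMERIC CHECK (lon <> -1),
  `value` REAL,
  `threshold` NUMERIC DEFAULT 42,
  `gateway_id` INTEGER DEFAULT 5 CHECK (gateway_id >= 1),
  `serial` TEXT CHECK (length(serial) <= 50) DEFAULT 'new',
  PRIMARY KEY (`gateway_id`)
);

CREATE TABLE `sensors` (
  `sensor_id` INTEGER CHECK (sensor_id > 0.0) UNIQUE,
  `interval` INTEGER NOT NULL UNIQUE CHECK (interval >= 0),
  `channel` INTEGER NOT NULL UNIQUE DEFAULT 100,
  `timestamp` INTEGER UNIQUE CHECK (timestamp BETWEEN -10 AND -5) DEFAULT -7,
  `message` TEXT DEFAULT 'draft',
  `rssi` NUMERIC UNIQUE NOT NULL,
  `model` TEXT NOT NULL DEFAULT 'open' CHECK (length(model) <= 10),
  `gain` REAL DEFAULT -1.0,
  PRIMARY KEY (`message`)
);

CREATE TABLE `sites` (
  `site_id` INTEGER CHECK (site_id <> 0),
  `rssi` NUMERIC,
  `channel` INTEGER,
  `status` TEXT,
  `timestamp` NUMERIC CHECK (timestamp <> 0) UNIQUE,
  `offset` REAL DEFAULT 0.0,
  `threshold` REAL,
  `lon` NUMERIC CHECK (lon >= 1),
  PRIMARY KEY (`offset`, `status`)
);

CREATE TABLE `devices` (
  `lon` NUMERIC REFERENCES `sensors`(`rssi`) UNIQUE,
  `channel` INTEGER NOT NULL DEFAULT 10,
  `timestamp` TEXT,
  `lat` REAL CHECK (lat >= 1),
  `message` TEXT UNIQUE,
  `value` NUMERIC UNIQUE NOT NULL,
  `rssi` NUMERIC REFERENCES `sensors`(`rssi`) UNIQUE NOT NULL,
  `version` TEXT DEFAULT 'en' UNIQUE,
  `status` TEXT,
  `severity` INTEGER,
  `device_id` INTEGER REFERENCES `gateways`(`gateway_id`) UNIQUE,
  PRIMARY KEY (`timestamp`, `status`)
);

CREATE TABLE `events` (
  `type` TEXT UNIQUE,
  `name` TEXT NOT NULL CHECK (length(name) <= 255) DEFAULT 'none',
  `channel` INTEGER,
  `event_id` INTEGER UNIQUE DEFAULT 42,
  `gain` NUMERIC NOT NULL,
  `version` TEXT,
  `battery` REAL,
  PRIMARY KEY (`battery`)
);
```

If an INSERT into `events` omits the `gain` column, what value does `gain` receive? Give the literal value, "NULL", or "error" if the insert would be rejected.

error

gain has no DEFAULT clause.
Omitting it would insert NULL, but it is declared NOT NULL, so the INSERT fails.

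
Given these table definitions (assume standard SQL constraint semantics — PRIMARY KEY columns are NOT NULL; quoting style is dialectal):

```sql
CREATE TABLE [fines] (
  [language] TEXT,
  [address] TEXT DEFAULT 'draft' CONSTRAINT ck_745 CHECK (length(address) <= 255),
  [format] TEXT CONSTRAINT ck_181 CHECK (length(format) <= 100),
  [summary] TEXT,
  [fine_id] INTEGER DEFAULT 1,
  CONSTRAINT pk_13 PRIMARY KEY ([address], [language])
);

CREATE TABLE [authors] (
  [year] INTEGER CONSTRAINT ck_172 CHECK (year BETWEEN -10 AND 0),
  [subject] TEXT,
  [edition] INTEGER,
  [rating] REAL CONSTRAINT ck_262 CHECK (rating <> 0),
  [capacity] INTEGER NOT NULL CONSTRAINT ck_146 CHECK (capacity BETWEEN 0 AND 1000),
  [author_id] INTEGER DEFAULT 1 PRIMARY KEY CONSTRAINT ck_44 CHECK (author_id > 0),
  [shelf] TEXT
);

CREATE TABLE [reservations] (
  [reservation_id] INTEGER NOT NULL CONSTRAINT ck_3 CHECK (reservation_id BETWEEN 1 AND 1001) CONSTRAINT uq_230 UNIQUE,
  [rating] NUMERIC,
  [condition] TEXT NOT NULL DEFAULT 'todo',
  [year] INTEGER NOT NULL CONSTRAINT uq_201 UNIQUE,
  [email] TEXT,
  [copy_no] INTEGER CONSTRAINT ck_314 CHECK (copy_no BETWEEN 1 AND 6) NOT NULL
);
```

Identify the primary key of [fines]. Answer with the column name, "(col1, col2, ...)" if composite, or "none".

(address, language)

A table-level PRIMARY KEY clause names 2 columns: address, language.
This is a composite key — the combination is unique, not each column individually.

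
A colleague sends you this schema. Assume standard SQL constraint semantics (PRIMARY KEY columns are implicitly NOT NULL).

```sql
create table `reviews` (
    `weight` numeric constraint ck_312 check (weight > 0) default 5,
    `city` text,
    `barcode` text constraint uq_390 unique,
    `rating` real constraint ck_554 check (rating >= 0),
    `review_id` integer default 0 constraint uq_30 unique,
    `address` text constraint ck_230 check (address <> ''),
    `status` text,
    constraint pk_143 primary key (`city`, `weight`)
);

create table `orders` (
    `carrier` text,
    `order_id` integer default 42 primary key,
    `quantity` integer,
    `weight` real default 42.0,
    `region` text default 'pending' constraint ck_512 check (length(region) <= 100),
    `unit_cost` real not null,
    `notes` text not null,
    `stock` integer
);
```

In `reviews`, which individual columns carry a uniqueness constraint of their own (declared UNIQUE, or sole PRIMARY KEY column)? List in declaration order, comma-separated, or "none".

barcode, review_id

- weight: part of a composite PRIMARY KEY — only the tuple is unique, not this column on its own.
- city: part of a composite PRIMARY KEY — only the tuple is unique, not this column on its own.
- barcode: declared UNIQUE → unique.
- rating: no UNIQUE or single-column PK constraint.
- review_id: declared UNIQUE → unique.
- address: no UNIQUE or single-column PK constraint.
- status: no UNIQUE or single-column PK constraint.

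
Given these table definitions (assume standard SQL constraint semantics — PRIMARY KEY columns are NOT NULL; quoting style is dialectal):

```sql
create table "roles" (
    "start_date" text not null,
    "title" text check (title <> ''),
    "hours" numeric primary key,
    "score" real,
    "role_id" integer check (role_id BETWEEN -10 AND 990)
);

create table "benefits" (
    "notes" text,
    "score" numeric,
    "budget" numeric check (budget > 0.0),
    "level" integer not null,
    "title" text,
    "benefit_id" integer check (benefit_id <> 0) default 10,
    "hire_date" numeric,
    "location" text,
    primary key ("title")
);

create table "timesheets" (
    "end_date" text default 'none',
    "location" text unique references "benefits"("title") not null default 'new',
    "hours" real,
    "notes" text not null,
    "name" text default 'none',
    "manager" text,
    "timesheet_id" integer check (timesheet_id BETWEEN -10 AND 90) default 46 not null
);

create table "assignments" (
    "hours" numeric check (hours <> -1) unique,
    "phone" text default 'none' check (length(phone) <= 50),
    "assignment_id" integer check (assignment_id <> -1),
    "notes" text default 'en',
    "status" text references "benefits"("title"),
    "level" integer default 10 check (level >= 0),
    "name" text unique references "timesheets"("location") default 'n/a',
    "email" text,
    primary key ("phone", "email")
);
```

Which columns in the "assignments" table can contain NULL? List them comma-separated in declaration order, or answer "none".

- hours: CHECK does not forbid NULL (a CHECK constraint passes when its expression is NULL) → nullable.
- phone: part of the PRIMARY KEY, which implies NOT NULL → not nullable.
- assignment_id: CHECK does not forbid NULL (a CHECK constraint passes when its expression is NULL) → nullable.
- notes: DEFAULT only fills an omitted column; an explicit NULL is still allowed → nullable.
- status: a foreign key column may be NULL unless separately constrained → nullable.
- level: CHECK does not forbid NULL (a CHECK constraint passes when its expression is NULL) → nullable.
- name: a foreign key column may be NULL unless separately constrained → nullable.
- email: part of the PRIMARY KEY, which implies NOT NULL → not nullable.

hours, assignment_id, notes, status, level, name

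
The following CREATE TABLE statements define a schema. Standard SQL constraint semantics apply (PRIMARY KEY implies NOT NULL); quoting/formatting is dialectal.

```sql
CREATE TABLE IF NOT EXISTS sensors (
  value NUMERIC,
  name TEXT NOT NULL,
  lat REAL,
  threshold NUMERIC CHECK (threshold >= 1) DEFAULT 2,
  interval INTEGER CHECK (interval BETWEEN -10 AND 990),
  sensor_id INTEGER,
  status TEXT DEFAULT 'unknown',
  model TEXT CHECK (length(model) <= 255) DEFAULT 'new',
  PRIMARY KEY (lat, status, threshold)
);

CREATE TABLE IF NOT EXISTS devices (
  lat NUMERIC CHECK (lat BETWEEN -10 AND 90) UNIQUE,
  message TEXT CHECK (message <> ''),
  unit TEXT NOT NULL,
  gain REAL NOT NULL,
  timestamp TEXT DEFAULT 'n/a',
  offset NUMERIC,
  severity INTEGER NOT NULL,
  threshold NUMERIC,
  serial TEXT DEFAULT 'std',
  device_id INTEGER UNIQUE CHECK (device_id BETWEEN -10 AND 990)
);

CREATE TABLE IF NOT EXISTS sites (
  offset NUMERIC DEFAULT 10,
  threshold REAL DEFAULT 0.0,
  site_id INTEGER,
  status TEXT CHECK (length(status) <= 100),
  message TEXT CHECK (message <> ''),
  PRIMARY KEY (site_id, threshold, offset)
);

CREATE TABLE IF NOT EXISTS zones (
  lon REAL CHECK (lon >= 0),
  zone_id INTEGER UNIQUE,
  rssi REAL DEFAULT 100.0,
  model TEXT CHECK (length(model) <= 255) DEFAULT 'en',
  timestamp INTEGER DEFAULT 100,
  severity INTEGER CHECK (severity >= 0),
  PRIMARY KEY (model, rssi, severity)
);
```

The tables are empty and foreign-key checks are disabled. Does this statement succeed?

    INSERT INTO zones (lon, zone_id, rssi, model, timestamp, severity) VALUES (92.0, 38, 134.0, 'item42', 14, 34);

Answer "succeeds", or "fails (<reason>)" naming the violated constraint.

succeeds

NOT NULL columns: model is supplied; rssi is supplied; severity is supplied.
CHECK constraints: 92.0 satisfies (lon >= 0); 'item42' satisfies (length(model) <= 255); 34 satisfies (severity >= 0).
No constraint is violated.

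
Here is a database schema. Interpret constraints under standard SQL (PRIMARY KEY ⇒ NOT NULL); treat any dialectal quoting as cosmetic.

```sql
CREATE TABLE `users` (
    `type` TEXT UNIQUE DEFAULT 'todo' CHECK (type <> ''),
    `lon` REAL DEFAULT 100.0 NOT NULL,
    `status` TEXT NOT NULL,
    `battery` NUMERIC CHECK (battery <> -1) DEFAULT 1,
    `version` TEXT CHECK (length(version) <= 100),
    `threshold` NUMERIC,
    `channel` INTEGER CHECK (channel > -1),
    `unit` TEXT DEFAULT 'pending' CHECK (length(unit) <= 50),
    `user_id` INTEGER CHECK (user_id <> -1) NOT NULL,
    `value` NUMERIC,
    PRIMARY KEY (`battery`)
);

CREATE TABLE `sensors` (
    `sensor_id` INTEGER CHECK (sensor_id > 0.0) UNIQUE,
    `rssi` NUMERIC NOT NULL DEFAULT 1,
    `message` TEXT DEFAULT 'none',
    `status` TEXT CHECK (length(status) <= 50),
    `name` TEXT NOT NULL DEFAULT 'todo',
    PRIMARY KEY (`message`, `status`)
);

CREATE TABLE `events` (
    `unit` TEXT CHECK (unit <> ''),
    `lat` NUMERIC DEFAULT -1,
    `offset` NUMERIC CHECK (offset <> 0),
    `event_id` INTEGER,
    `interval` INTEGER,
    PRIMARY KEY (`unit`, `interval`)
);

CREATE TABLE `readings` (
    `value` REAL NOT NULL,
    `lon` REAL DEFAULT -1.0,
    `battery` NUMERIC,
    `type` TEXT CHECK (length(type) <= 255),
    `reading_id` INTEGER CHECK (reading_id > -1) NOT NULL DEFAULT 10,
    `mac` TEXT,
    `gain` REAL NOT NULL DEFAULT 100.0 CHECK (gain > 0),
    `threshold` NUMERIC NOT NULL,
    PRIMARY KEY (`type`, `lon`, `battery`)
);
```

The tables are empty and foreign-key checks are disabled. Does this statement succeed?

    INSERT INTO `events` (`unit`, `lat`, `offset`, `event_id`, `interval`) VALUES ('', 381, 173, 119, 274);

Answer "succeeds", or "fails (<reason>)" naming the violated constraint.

fails (CHECK on unit)

The value '' for unit violates CHECK (unit <> '').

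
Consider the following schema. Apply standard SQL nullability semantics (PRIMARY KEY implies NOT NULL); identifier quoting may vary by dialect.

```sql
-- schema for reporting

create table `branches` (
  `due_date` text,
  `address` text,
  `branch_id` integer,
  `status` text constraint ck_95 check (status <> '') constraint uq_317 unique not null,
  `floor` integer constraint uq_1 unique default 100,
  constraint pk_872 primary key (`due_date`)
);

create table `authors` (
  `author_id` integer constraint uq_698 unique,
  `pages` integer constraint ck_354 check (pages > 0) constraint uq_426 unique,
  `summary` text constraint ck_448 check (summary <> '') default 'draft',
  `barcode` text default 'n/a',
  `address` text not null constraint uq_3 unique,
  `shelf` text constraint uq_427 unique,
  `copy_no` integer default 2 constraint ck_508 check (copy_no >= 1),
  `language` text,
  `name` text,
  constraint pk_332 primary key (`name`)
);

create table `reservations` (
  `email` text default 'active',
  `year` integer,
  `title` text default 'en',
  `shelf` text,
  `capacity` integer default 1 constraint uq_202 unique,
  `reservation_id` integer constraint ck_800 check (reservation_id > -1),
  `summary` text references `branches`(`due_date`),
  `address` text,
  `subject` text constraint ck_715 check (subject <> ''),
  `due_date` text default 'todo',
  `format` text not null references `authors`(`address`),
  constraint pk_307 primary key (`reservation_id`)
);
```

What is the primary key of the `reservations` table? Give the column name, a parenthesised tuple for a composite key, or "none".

reservation_id is declared PRIMARY KEY as a table-level PRIMARY KEY clause.

reservation_id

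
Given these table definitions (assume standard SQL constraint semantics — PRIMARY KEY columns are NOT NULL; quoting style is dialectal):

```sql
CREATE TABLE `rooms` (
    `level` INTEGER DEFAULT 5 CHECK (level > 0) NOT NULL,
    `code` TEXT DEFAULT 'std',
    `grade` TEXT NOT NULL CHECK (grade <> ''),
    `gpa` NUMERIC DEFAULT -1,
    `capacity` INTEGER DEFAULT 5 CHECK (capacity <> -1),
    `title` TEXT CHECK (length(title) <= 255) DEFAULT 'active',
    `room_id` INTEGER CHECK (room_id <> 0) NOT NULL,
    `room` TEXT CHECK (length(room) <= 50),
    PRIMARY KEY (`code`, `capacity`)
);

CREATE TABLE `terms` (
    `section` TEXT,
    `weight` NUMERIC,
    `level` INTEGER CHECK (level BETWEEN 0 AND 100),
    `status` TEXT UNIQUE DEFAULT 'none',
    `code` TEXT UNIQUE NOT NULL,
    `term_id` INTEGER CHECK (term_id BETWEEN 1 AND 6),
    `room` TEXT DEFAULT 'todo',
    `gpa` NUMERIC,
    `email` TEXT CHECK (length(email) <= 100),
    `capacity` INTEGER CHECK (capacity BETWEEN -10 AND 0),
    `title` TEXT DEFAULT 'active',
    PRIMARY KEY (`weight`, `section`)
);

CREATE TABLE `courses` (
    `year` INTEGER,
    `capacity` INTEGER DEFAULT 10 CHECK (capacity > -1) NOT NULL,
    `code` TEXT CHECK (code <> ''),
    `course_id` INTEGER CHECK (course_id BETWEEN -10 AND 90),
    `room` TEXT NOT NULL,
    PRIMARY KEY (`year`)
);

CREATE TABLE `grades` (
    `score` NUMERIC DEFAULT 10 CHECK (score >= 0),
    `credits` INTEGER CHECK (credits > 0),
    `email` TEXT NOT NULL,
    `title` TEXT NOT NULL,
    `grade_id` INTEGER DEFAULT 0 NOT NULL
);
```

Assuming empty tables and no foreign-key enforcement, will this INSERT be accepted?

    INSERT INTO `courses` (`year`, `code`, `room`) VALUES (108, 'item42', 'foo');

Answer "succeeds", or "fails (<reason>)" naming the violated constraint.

succeeds

NOT NULL columns: capacity defaults to 10; room is supplied; year is supplied.
CHECK constraints: 'item42' satisfies (code <> '').
No constraint is violated.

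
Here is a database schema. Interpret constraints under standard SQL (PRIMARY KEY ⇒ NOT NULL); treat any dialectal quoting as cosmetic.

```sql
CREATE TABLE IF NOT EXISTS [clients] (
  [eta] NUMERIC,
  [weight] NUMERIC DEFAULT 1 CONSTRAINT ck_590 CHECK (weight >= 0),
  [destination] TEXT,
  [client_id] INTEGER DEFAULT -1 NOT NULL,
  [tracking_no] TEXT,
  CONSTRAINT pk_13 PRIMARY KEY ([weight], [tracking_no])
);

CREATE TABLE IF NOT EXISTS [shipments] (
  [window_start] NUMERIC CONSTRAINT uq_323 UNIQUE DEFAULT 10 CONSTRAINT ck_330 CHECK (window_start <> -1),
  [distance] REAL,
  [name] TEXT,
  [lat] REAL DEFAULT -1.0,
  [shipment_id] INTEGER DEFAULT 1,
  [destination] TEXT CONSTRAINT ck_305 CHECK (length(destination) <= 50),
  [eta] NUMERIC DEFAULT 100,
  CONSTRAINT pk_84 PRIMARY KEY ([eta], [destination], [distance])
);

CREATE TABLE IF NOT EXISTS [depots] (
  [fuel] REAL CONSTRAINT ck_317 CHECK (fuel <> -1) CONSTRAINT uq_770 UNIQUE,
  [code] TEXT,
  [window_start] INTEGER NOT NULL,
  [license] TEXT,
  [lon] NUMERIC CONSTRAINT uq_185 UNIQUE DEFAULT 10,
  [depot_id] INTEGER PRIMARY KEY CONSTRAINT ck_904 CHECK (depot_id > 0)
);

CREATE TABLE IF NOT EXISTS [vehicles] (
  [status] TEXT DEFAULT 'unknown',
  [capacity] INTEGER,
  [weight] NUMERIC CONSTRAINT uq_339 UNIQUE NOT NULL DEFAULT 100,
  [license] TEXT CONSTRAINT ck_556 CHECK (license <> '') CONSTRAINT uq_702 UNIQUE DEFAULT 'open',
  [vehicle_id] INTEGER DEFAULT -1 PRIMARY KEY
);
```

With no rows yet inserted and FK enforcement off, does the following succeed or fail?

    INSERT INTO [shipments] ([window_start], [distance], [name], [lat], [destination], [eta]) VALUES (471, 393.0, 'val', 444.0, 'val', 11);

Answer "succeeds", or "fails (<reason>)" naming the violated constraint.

succeeds

NOT NULL columns: destination is supplied; distance is supplied; eta is supplied.
CHECK constraints: 471 satisfies (window_start <> -1); 'val' satisfies (length(destination) <= 50).
No constraint is violated.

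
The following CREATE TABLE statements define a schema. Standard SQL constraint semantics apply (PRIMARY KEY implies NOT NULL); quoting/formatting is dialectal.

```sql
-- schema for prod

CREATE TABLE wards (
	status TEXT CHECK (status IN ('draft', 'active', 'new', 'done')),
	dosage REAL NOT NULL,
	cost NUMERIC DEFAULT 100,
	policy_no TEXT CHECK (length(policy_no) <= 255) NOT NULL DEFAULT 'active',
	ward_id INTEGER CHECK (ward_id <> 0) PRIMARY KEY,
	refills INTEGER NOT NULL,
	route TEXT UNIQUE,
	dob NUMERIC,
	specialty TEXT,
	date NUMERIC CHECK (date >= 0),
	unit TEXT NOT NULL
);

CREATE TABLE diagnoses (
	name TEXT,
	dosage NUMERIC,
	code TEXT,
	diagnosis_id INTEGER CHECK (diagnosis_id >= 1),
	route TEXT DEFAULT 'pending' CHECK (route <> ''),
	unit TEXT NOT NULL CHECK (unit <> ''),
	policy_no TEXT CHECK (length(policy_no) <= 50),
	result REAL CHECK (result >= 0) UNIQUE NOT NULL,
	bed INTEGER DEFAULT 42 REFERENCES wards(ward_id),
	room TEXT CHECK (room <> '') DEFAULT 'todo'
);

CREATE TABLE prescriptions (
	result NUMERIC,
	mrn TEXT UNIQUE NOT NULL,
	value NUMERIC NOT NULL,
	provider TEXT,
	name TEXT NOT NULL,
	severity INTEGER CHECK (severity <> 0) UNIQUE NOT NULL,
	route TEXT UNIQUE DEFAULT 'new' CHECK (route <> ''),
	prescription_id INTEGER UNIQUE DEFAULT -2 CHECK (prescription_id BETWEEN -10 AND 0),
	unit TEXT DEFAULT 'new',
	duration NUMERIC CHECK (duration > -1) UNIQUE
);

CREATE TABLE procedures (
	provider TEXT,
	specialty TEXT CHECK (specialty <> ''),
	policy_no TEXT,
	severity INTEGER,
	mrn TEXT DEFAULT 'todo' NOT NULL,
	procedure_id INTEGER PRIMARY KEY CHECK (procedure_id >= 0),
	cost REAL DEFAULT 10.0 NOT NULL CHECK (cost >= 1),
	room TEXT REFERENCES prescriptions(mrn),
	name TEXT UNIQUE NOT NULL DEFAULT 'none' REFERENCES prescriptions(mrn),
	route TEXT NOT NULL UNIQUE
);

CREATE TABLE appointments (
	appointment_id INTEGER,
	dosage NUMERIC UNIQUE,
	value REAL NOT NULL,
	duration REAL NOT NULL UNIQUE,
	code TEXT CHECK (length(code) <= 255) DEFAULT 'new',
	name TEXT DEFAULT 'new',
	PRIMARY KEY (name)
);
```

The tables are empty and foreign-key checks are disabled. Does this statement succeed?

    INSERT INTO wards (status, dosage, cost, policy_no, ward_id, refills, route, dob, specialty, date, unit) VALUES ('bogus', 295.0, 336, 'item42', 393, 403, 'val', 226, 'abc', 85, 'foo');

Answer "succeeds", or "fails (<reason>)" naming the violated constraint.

The value 'bogus' for status violates CHECK (status IN ('draft', 'active', 'new', 'done')).

fails (CHECK on status)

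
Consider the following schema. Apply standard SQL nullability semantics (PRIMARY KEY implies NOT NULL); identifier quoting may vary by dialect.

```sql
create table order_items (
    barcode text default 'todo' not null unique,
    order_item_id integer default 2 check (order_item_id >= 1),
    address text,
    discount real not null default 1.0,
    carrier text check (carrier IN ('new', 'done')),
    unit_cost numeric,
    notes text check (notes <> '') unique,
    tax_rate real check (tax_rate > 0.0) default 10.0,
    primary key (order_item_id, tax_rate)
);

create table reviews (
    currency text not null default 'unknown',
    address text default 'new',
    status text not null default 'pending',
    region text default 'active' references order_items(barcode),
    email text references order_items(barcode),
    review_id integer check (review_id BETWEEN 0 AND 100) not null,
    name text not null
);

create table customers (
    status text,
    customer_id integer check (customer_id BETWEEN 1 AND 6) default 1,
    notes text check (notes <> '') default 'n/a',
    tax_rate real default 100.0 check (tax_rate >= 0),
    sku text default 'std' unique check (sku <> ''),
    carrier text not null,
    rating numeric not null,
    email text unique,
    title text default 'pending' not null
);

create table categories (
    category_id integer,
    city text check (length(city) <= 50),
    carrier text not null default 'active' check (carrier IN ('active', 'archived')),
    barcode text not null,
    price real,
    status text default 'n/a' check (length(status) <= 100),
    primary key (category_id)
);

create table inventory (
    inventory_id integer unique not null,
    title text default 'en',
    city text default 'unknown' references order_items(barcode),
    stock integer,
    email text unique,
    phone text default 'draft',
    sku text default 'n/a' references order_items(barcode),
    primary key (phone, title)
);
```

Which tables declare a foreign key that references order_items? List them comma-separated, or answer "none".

reviews, inventory

- reviews.region references order_items(barcode).
- reviews.email references order_items(barcode).
- inventory.city references order_items(barcode).
- inventory.sku references order_items(barcode).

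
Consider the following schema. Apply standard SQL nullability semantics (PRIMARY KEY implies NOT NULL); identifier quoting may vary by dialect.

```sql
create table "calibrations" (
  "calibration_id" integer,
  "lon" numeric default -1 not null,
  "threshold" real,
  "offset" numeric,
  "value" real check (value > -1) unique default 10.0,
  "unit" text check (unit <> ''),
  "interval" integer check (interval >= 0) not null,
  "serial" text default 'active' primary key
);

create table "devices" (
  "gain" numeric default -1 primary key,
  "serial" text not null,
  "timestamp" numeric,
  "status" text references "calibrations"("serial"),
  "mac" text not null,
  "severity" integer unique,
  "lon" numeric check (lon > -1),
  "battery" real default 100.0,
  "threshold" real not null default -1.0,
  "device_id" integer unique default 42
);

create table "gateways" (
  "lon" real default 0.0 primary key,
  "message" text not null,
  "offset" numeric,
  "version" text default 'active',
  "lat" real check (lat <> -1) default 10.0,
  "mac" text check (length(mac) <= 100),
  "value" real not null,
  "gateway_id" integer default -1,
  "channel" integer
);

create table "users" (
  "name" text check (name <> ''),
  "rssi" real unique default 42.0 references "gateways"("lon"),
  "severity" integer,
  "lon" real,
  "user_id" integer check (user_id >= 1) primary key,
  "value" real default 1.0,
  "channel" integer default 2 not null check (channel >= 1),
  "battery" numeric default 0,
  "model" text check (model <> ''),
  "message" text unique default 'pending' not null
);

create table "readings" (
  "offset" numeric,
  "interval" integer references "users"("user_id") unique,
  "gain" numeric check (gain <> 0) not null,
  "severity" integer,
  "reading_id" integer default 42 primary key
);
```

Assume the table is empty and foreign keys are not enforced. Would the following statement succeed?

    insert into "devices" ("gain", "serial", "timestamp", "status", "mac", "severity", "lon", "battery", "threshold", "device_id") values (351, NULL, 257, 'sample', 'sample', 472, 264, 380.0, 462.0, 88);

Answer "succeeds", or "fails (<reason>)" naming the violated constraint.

fails (NOT NULL on serial)

serial is explicitly set to NULL, but serial is declared NOT NULL.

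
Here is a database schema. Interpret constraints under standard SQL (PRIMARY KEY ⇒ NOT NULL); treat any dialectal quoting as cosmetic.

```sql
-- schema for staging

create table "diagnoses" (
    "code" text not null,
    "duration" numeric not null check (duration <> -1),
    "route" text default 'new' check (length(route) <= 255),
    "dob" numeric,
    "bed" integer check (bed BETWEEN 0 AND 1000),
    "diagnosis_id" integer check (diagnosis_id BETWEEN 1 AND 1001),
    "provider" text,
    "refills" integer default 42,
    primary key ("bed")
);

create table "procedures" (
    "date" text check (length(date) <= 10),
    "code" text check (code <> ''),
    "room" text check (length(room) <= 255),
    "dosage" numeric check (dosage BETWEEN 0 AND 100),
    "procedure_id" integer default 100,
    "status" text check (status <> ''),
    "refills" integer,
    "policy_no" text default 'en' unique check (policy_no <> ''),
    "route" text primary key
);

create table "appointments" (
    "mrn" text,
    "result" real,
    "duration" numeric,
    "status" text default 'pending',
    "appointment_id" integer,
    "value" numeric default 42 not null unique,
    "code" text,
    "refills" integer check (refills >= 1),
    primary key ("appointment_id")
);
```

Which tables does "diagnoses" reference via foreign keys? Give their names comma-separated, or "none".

No column in diagnoses has a REFERENCES clause.

none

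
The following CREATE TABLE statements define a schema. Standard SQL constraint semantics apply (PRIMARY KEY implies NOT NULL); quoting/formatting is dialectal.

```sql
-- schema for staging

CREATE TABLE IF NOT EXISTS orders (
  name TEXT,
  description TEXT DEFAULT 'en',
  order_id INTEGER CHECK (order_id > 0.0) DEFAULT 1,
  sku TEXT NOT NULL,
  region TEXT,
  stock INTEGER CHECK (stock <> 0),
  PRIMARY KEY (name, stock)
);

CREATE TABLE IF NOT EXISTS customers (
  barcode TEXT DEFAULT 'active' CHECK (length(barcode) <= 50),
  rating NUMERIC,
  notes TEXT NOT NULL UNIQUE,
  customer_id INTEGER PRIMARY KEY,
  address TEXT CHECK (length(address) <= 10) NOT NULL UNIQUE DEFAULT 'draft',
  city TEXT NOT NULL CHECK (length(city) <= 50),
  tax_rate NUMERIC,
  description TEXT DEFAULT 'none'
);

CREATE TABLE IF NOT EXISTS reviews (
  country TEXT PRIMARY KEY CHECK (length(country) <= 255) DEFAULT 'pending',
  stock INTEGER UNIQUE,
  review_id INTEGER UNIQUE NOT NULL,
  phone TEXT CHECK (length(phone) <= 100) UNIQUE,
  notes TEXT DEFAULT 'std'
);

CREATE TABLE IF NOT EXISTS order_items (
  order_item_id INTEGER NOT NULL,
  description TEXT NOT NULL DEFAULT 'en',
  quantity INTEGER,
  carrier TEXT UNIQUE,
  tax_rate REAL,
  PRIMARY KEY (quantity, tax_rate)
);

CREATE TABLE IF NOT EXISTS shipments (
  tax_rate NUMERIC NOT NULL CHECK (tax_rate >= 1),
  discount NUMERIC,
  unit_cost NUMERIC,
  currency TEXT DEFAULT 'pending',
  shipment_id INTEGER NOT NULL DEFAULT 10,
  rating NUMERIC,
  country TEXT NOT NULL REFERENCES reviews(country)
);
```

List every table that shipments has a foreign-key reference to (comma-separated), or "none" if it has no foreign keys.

- country REFERENCES reviews(country).

reviews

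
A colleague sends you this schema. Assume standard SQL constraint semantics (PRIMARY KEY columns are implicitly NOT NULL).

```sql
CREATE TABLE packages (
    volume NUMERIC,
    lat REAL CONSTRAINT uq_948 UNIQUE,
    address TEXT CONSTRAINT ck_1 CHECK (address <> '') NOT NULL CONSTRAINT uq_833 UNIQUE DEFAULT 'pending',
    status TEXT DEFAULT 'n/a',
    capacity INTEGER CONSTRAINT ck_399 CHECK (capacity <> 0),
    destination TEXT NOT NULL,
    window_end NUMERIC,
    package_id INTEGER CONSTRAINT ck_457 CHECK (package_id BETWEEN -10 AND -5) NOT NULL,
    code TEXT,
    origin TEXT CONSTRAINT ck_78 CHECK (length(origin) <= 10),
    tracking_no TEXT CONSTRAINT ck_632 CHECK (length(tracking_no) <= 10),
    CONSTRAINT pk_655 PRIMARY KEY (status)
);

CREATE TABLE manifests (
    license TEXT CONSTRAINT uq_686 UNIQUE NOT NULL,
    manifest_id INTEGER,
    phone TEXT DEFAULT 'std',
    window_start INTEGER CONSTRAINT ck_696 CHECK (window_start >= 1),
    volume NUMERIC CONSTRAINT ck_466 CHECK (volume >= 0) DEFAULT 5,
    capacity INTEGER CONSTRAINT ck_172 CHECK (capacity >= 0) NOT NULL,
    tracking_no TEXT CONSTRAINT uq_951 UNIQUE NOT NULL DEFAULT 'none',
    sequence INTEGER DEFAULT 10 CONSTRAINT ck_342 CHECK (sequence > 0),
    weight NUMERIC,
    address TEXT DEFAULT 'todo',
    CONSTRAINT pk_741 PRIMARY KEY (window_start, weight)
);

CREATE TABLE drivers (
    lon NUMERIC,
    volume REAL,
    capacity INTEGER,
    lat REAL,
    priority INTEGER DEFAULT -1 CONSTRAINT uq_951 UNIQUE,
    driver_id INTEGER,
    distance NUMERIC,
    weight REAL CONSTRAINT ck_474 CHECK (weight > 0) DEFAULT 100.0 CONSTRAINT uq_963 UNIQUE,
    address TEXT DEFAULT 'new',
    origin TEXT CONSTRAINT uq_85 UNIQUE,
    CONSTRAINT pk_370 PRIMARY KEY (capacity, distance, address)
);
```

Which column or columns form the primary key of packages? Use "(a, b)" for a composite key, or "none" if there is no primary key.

status is declared PRIMARY KEY as a table-level PRIMARY KEY clause.

status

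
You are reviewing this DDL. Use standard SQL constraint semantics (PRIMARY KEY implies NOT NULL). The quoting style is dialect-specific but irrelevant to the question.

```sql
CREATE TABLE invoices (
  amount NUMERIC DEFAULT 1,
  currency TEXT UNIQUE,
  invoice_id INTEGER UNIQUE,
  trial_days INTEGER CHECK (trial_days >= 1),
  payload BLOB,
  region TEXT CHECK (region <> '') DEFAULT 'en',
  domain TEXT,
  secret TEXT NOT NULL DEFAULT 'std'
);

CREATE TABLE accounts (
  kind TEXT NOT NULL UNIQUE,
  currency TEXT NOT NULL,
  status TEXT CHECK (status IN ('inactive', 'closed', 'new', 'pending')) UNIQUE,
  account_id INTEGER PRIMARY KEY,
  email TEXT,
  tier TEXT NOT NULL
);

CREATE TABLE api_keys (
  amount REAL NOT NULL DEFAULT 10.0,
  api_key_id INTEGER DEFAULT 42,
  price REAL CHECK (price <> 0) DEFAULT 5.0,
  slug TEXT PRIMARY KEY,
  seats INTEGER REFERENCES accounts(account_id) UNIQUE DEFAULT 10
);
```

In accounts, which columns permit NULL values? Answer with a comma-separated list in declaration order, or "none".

- kind: declared NOT NULL → not nullable.
- currency: declared NOT NULL → not nullable.
- status: CHECK does not forbid NULL (a CHECK constraint passes when its expression is NULL) → nullable.
- account_id: part of the PRIMARY KEY, which implies NOT NULL → not nullable.
- email: no NOT NULL constraint applies → nullable.
- tier: declared NOT NULL → not nullable.

status, email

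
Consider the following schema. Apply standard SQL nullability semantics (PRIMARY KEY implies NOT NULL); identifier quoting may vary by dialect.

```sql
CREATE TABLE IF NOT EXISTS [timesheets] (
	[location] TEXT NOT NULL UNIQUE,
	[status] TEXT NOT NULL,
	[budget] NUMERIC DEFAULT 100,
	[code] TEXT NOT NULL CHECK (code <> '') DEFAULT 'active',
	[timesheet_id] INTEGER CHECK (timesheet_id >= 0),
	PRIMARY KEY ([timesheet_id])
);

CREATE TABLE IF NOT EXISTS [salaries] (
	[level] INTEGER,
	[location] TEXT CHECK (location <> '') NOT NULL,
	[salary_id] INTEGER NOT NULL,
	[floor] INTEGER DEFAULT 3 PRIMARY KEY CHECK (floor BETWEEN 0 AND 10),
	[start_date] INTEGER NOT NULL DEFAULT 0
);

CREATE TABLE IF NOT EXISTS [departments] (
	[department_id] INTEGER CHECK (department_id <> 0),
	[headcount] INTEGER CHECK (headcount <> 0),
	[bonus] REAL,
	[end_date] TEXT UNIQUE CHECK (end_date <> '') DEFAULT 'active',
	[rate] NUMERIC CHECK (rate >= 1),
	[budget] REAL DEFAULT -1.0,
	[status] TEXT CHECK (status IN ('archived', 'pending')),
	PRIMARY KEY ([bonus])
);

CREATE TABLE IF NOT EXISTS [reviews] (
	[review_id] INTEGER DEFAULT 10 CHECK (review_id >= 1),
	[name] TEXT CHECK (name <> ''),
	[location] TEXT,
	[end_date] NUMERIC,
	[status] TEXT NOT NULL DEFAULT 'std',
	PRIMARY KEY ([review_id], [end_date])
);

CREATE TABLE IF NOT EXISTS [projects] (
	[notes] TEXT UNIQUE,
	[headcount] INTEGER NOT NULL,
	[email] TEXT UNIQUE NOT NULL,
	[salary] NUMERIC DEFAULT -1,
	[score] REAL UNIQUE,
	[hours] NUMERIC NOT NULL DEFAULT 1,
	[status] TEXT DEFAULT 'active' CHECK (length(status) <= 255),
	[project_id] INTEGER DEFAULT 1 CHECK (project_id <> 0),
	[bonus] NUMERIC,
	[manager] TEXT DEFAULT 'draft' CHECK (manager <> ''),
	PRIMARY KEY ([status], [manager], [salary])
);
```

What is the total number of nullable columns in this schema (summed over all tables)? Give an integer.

timesheets: 1 nullable (budget — PK (timesheet_id) and explicit NOT NULL columns excluded).
salaries: 1 nullable (level — PK (floor) and explicit NOT NULL columns excluded).
departments: 6 nullable (department_id, headcount, end_date, rate, budget, status — PK (bonus) and explicit NOT NULL columns excluded).
reviews: 2 nullable (name, location — PK (review_id, end_date) and explicit NOT NULL columns excluded).
projects: 4 nullable (notes, score, project_id, bonus — PK (status, manager, salary) and explicit NOT NULL columns excluded).
Total: 1 + 1 + 6 + 2 + 4 = 14.

14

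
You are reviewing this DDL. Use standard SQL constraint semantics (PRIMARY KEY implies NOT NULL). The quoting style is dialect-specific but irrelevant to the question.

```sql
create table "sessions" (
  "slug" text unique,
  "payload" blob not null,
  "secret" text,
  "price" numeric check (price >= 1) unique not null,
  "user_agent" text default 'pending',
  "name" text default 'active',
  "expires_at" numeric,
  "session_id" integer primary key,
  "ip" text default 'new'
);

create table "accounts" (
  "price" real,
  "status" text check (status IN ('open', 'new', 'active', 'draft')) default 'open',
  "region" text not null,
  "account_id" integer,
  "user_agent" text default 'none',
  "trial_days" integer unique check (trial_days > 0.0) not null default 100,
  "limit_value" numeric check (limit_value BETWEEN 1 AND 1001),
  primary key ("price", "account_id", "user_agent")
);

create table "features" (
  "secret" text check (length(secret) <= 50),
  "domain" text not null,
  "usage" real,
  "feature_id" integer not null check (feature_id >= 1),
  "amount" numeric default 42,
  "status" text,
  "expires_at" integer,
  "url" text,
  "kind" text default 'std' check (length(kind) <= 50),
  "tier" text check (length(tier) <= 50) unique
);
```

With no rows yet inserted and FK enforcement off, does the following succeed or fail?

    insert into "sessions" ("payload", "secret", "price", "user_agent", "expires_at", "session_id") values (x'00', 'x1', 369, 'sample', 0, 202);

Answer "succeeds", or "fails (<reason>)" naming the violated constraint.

NOT NULL columns: payload is supplied; price is supplied; session_id is supplied.
CHECK constraints: 369 satisfies (price >= 1).
No constraint is violated.

succeeds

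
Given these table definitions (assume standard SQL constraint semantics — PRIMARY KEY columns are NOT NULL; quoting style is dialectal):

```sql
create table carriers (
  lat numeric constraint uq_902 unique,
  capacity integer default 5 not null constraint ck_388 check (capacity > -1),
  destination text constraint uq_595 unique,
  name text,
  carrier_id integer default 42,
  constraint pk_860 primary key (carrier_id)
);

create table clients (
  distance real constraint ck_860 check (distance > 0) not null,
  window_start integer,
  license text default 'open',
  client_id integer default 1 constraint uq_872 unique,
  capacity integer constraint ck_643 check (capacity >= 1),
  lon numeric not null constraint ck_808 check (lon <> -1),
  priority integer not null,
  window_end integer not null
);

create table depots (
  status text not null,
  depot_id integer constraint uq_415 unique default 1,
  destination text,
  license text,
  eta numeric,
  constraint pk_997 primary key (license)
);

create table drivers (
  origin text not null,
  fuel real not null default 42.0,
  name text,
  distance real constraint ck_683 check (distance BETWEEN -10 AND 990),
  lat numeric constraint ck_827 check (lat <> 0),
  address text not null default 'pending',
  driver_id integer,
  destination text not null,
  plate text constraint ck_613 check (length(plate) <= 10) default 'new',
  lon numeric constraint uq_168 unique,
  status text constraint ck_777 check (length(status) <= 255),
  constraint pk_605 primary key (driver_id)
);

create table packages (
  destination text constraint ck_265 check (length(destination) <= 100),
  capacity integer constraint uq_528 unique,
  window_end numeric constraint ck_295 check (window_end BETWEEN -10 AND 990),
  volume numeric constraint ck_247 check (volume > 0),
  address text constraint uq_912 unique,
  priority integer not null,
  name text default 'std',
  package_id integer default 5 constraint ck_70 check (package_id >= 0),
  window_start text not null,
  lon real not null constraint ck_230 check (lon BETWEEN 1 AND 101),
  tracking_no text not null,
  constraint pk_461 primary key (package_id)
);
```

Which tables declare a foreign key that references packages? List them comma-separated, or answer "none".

none

No REFERENCES clause anywhere in the schema names packages.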